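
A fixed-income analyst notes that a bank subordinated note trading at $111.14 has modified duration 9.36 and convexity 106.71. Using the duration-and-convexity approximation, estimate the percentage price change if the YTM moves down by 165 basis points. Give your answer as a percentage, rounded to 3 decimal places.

+16.897%

Duration effect: -D_mod·Δy = -9.36 × (-0.0165) = +0.154440
Convexity effect: ½·C·(Δy)² = 0.5 × 106.71 × (-0.0165)² = +0.01452589875
ΔP/P ≈ +0.154440 + 0.01452589875 = +0.16896589875
= +16.896589875%.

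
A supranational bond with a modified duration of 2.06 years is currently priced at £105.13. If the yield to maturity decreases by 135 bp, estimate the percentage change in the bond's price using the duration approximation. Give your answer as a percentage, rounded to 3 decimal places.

Duration approximation: ΔP/P ≈ -D_mod · Δy = -2.06 × (-0.0135) = +0.027810.
As a percentage: +2.7810%.

+2.781%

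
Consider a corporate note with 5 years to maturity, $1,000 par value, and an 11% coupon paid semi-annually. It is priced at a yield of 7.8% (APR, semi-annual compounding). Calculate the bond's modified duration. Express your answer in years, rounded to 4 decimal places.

Periodic yield y = 0.039. First find Macaulay duration:
  t   CF        PV=CF/(1+0.039)^t    t·PV
  1        55.00        52.9355        52.9355
  2        55.00        50.9485       101.8970
  3        55.00        49.0361       147.1083
  4        55.00        47.1955       188.7820
  5        55.00        45.4240       227.1198
  6        55.00        43.7189       262.3135
  7        55.00        42.0779       294.5452
  8        55.00        40.4984       323.9875
  9        55.00        38.9783       350.8046
  10    1,055.00       719.6097     7,196.0966
  Σ                  1,130.4228     9,145.5900
P = 1,130.4228; Macaulay duration = 9,145.5900 / 1,130.4228 = 8.09042 half-year periods = 4.04521 years.
Modified duration = D_Mac / (1 + y) = 4.04521 / 1.039 = 3.89337 years.

3.8934 years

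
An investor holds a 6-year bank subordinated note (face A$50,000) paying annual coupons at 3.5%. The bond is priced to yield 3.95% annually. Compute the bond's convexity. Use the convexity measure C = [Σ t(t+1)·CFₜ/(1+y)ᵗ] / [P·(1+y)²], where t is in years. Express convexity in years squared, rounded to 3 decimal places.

With y = 0.0395:
  t   CF        PV=CF/(1+0.0395)^t    t·PV        t(t+1)·PV
  1     1,750.00     1,683.5017     1,683.5017       3,367.0034
  2     1,750.00     1,619.5302     3,239.0605       9,717.1814
  3     1,750.00     1,557.9896     4,673.9689      18,695.8758
  4     1,750.00     1,498.7875     5,995.1502      29,975.7508
  5     1,750.00     1,441.8351     7,209.1753      43,255.0517
  6    51,750.00    41,016.9527   246,101.7163   1,722,712.0143
  Σ                 48,818.5969   268,902.5729   1,827,722.8773
P = 48,818.5969.
Convexity = Σ t(t+1)·PV / [P·(1+y)²] = 1,827,722.8773 / (48,818.5969 × 1.080560) = 34.64783.

34.648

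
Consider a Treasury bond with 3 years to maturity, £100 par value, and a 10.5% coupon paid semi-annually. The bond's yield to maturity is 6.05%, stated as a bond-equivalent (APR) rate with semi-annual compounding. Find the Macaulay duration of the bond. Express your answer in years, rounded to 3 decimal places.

Periodic yield y = 0.03025. Discount each cash flow and weight by its period:
  t   CF        PV=CF/(1+0.03025)^t    t·PV
  1         5.25         5.0959         5.0959
  2         5.25         4.9462         9.8925
  3         5.25         4.8010        14.4030
  4         5.25         4.6600        18.6401
  5         5.25         4.5232        22.6160
  6       105.25        88.0170       528.1018
  Σ                    112.0433       598.7492
Price P = Σ PV = 112.0433.
Macaulay duration = Σ(t·PV) / P = 598.7492 / 112.0433 = 5.34391 half-year periods.
In years: 5.34391 / 2 = 2.67196 years.

2.672 years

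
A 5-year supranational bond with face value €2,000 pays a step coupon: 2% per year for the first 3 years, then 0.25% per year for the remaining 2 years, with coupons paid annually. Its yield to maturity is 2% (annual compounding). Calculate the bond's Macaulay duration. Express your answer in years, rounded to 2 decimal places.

4.82 years

Periodic yield y = 0.02. Discount each cash flow and weight by its year:
  t   CF        PV=CF/(1+0.02)^t    t·PV
  1        40.00        39.2157        39.2157
  2        40.00        38.4468        76.8935
  3        40.00        37.6929       113.0787
  4         5.00         4.6192        18.4769
  5     2,005.00     1,815.9903     9,079.9514
  Σ                  1,935.9648     9,327.6161
Price P = Σ PV = 1,935.9648.
Macaulay duration = Σ(t·PV) / P = 9,327.6161 / 1,935.9648 = 4.81807 years.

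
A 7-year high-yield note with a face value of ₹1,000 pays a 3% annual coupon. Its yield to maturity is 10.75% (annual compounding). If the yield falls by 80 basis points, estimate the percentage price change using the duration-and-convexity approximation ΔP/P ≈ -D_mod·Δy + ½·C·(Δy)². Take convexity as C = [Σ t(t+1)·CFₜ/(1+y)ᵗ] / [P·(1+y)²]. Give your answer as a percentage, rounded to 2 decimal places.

With y = 0.1075:
  t   CF        PV=CF/(1+0.1075)^t    t·PV        t(t+1)·PV
  1        30.00        27.0880        27.0880          54.1761
  2        30.00        24.4587        48.9174         146.7523
  3        30.00        22.0846        66.2539         265.0155
  4        30.00        19.9410        79.7639         398.8194
  5        30.00        18.0054        90.0270         540.1618
  6        30.00        16.2577        97.5461         682.8230
  7     1,030.00       504.0006     3,528.0044      28,224.0354
  Σ                    631.8361     3,937.6008      30,311.7835
P = 631.8361; D_Mac = 6.23200 yrs; D_mod = 5.62709 yrs; C = 39.11286.
Duration effect: -5.62709 × (-0.008) = +0.045017
Convexity effect: 0.5 × 39.11286 × (-0.008)² = +0.0012516
ΔP/P ≈ +0.045017 + 0.0012516 = +0.046268 = +4.6268%.

+4.63%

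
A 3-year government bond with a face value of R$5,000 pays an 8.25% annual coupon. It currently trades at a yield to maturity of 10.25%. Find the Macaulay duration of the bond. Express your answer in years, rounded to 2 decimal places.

2.77 years

Periodic yield y = 0.1025. Discount each cash flow and weight by its year:
  t   CF        PV=CF/(1+0.1025)^t    t·PV
  1       412.50       374.1497       374.1497
  2       412.50       339.3648       678.7295
  3     5,412.50     4,038.8908    12,116.6725
  Σ                  4,752.4053    13,169.5517
Price P = Σ PV = 4,752.4053.
Macaulay duration = Σ(t·PV) / P = 13,169.5517 / 4,752.4053 = 2.77113 years.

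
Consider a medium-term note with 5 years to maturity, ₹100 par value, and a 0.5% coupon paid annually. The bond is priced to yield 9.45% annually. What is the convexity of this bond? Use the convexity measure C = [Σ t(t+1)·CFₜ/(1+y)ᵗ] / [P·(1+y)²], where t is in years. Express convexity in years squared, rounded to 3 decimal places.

24.621

With y = 0.0945:
  t   CF        PV=CF/(1+0.0945)^t    t·PV        t(t+1)·PV
  1         0.50         0.4568         0.4568           0.9137
  2         0.50         0.4174         0.8348           2.5043
  3         0.50         0.3813         1.1440           4.5762
  4         0.50         0.3484         1.3937           6.9685
  5       100.50        63.9863       319.9317       1,919.5900
  Σ                     65.5903       323.7610       1,934.5527
P = 65.5903.
Convexity = Σ t(t+1)·PV / [P·(1+y)²] = 1,934.5527 / (65.5903 × 1.197930) = 24.62120.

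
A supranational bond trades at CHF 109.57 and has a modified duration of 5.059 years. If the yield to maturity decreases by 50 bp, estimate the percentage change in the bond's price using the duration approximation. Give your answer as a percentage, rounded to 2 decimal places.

+2.53%

Duration approximation: ΔP/P ≈ -D_mod · Δy = -5.059 × (-0.005) = +0.025295.
As a percentage: +2.5295%.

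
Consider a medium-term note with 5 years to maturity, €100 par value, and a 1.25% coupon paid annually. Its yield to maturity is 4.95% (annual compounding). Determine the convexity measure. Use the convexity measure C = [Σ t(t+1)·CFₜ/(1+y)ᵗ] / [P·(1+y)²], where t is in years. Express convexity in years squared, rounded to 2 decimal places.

26.26

With y = 0.0495:
  t   CF        PV=CF/(1+0.0495)^t    t·PV        t(t+1)·PV
  1         1.25         1.1910         1.1910           2.3821
  2         1.25         1.1349         2.2697           6.8092
  3         1.25         1.0813         3.2440          12.9761
  4         1.25         1.0303         4.1214          20.6068
  5       101.25        79.5212       397.6059       2,385.6354
  Σ                     83.9588       408.4321       2,428.4096
P = 83.9588.
Convexity = Σ t(t+1)·PV / [P·(1+y)²] = 2,428.4096 / (83.9588 × 1.101450) = 26.25977.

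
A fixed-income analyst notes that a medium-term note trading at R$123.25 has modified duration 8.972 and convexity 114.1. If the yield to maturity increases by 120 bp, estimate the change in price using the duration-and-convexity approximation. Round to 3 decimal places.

-R$12.257

Duration effect: -D_mod·Δy = -8.972 × (+0.012) = -0.107664
Convexity effect: ½·C·(Δy)² = 0.5 × 114.1 × (0.012)² = +0.0082152
ΔP/P ≈ -0.107664 + 0.0082152 = -0.0994488
ΔP ≈ 123.25 × (-0.0994488) = -12.2570646.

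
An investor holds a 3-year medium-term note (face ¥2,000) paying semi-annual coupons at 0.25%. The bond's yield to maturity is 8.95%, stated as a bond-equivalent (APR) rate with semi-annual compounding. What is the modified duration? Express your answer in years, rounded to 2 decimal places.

Periodic yield y = 0.04475. First find Macaulay duration:
  t   CF        PV=CF/(1+0.04475)^t    t·PV
  1         2.50         2.3929         2.3929
  2         2.50         2.2904         4.5808
  3         2.50         2.1923         6.5769
  4         2.50         2.0984         8.3936
  5         2.50         2.0085        10.0426
  6     2,002.50     1,539.9203     9,239.5218
  Σ                  1,550.9029     9,271.5088
P = 1,550.9029; Macaulay duration = 9,271.5088 / 1,550.9029 = 5.97814 half-year periods = 2.98907 years.
Modified duration = D_Mac / (1 + y) = 2.98907 / 1.04475 = 2.86104 years.

2.86 years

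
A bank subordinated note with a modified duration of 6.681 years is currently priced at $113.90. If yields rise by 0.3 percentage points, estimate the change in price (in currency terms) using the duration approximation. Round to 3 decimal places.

-$2.283

Duration approximation: ΔP/P ≈ -D_mod · Δy = -6.681 × (+0.003) = -0.020043.
ΔP ≈ 113.90 × (-0.020043) = -2.2828977.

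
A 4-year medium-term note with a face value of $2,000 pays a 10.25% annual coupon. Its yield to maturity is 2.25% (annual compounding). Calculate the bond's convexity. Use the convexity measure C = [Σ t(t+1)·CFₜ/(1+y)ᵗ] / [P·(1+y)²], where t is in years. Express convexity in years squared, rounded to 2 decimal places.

16.23

With y = 0.0225:
  t   CF        PV=CF/(1+0.0225)^t    t·PV        t(t+1)·PV
  1       205.00       200.4890       200.4890         400.9780
  2       205.00       196.0773       392.1545       1,176.4636
  3       205.00       191.7626       575.2878       2,301.1512
  4     2,205.00     2,017.2296     8,068.9183      40,344.5915
  Σ                  2,605.5584     9,236.8496      44,223.1843
P = 2,605.5584.
Convexity = Σ t(t+1)·PV / [P·(1+y)²] = 44,223.1843 / (2,605.5584 × 1.045506) = 16.23389.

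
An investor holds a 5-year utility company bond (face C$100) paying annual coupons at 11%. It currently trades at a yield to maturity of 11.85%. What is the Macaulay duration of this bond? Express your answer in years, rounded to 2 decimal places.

4.09 years

Periodic yield y = 0.1185. Discount each cash flow and weight by its year:
  t   CF        PV=CF/(1+0.1185)^t    t·PV
  1        11.00         9.8346         9.8346
  2        11.00         8.7927        17.5853
  3        11.00         7.8611        23.5834
  4        11.00         7.0283        28.1131
  5       111.00        63.4079       317.0393
  Σ                     96.9245       396.1557
Price P = Σ PV = 96.9245.
Macaulay duration = Σ(t·PV) / P = 396.1557 / 96.9245 = 4.08726 years.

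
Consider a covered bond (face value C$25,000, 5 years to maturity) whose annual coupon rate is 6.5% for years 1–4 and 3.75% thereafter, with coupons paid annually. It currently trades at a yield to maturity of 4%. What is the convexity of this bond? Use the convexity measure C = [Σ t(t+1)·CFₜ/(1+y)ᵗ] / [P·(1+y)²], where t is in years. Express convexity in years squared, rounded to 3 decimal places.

23.670

With y = 0.04:
  t   CF        PV=CF/(1+0.04)^t    t·PV        t(t+1)·PV
  1     1,625.00     1,562.5000     1,562.5000       3,125.0000
  2     1,625.00     1,502.4038     3,004.8077       9,014.4231
  3     1,625.00     1,444.6191     4,333.8572      17,335.4290
  4     1,625.00     1,389.0568     5,556.2272      27,781.1362
  5    25,937.50    21,318.7343   106,593.6717     639,562.0299
  Σ                 27,217.3141   121,051.0638     696,818.0182
P = 27,217.3141.
Convexity = Σ t(t+1)·PV / [P·(1+y)²] = 696,818.0182 / (27,217.3141 × 1.081600) = 23.67050.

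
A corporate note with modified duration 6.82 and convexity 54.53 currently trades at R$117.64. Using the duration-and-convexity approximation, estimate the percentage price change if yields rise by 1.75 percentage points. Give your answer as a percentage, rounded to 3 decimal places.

Duration effect: -D_mod·Δy = -6.82 × (+0.0175) = -0.119350
Convexity effect: ½·C·(Δy)² = 0.5 × 54.53 × (0.0175)² = +0.00834990625
ΔP/P ≈ -0.119350 + 0.00834990625 = -0.11100009375
= -11.100009375%.

-11.100%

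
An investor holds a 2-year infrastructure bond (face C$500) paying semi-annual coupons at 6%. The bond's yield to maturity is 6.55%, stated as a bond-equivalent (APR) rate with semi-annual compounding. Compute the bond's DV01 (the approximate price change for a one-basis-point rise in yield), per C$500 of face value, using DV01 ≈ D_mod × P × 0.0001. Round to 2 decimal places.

Periodic yield y = 0.03275.
  t   CF        PV=CF/(1+0.03275)^t    t·PV
  1        15.00        14.5243        14.5243
  2        15.00        14.0637        28.1275
  3        15.00        13.6178        40.8533
  4       515.00       452.7166     1,810.8664
  Σ                    494.9224     1,894.3715
P = 494.9224; D_Mac = 3.82761 half-year periods = 1.91381 yrs; D_mod = 1.85312 yrs.
DV01 ≈ 1.85312 × 494.9224 × 0.0001 = 0.091715.

C$0.09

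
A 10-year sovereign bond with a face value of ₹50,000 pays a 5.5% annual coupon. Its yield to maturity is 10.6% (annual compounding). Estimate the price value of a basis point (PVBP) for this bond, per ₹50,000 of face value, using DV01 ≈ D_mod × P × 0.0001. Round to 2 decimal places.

Periodic yield y = 0.106.
  t   CF        PV=CF/(1+0.106)^t    t·PV
  1     2,750.00     2,486.4376     2,486.4376
  2     2,750.00     2,248.1353     4,496.2705
  3     2,750.00     2,032.6720     6,098.0161
  4     2,750.00     1,837.8590     7,351.4359
  5     2,750.00     1,661.7170     8,308.5849
  6     2,750.00     1,502.4566     9,014.7395
  7     2,750.00     1,358.4598     9,509.2189
  8     2,750.00     1,228.2639     9,826.1110
  9     2,750.00     1,110.5460     9,994.9140
  10   52,750.00    19,260.6613   192,606.6130
  Σ                 34,727.2085   259,692.3416
P = 34,727.2085; D_Mac = 7.47807 yrs; D_mod = 6.76136 yrs.
DV01 ≈ 6.76136 × 34,727.2085 × 0.0001 = 23.480320.

₹23.48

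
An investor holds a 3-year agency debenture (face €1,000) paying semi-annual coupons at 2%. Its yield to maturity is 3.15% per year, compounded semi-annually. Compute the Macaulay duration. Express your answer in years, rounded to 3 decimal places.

2.925 years

Periodic yield y = 0.01575. Discount each cash flow and weight by its period:
  t   CF        PV=CF/(1+0.01575)^t    t·PV
  1        10.00         9.8449         9.8449
  2        10.00         9.6923        19.3846
  3        10.00         9.5420        28.6260
  4        10.00         9.3940        37.5762
  5        10.00         9.2484        46.2419
  6     1,010.00       919.6030     5,517.6181
  Σ                    967.3247     5,659.2917
Price P = Σ PV = 967.3247.
Macaulay duration = Σ(t·PV) / P = 5,659.2917 / 967.3247 = 5.85046 half-year periods.
In years: 5.85046 / 2 = 2.92523 years.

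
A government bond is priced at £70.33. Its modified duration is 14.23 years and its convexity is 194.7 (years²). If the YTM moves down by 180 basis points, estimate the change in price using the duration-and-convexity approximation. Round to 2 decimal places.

+£20.23

Duration effect: -D_mod·Δy = -14.23 × (-0.018) = +0.256140
Convexity effect: ½·C·(Δy)² = 0.5 × 194.7 × (-0.018)² = +0.0315414
ΔP/P ≈ +0.256140 + 0.0315414 = +0.2876814
ΔP ≈ 70.33 × (+0.2876814) = +20.232632862.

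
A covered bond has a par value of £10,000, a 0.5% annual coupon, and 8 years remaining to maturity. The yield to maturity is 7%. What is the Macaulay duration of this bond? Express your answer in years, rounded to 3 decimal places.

Periodic yield y = 0.07. Discount each cash flow and weight by its year:
  t   CF        PV=CF/(1+0.07)^t    t·PV
  1        50.00        46.7290        46.7290
  2        50.00        43.6719        87.3439
  3        50.00        40.8149       122.4447
  4        50.00        38.1448       152.5790
  5        50.00        35.6493       178.2465
  6        50.00        33.3171       199.9027
  7        50.00        31.1375       217.9624
  8    10,050.00     5,849.1915    46,793.5320
  Σ                  6,118.6560    47,798.7402
Price P = Σ PV = 6,118.6560.
Macaulay duration = Σ(t·PV) / P = 47,798.7402 / 6,118.6560 = 7.81197 years.

7.812 years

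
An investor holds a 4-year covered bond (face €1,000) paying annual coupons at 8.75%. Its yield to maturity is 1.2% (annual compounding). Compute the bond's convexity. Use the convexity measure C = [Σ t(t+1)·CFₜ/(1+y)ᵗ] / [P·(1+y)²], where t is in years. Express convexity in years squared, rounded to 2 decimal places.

With y = 0.012:
  t   CF        PV=CF/(1+0.012)^t    t·PV        t(t+1)·PV
  1        87.50        86.4625        86.4625         172.9249
  2        87.50        85.4372       170.8744         512.6232
  3        87.50        84.4241       253.2723       1,013.0894
  4     1,087.50     1,036.8292     4,147.3168      20,736.5838
  Σ                  1,293.1530     4,657.9260      22,435.2213
P = 1,293.1530.
Convexity = Σ t(t+1)·PV / [P·(1+y)²] = 22,435.2213 / (1,293.1530 × 1.024144) = 16.94024.

16.94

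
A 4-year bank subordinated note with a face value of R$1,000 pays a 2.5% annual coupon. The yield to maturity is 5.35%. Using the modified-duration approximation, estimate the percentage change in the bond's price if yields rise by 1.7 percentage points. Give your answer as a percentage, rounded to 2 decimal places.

-6.21%

Periodic yield y = 0.0535. Modified duration first:
  t   CF        PV=CF/(1+0.0535)^t    t·PV
  1        25.00        23.7304        23.7304
  2        25.00        22.5253        45.0506
  3        25.00        21.3814        64.1442
  4     1,025.00       832.1195     3,328.4780
  Σ                    899.7567     3,461.4033
P = 899.7567; D_Mac = 3.84704 yrs; D_mod = 3.84704/(1+0.0535) = 3.65168 yrs.
ΔP/P ≈ -D_mod · Δy = -3.65168 × (+0.017) = -0.062079 = -6.2079%.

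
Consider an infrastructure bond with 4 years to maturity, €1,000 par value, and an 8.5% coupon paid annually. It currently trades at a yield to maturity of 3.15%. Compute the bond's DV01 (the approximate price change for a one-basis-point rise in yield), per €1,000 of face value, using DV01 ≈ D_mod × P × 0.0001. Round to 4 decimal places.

Periodic yield y = 0.0315.
  t   CF        PV=CF/(1+0.0315)^t    t·PV
  1        85.00        82.4043        82.4043
  2        85.00        79.8878       159.7756
  3        85.00        77.4482       232.3445
  4     1,085.00       958.4132     3,833.6530
  Σ                  1,198.1535     4,308.1774
P = 1,198.1535; D_Mac = 3.59568 yrs; D_mod = 3.48588 yrs.
DV01 ≈ 3.48588 × 1,198.1535 × 0.0001 = 0.417661.

€0.4177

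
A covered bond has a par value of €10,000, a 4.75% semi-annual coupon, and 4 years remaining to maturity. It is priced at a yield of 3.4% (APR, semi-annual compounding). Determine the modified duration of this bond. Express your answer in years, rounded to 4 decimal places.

3.6370 years

Periodic yield y = 0.017. First find Macaulay duration:
  t   CF        PV=CF/(1+0.017)^t    t·PV
  1       237.50       233.5300       233.5300
  2       237.50       229.6263       459.2527
  3       237.50       225.7879       677.3638
  4       237.50       222.0137       888.0549
  5       237.50       218.3026     1,091.5129
  6       237.50       214.6535     1,287.9208
  7       237.50       211.0654     1,477.4575
  8    10,237.50     8,945.9464    71,567.5711
  Σ                 10,500.9258    77,682.6636
P = 10,500.9258; Macaulay duration = 77,682.6636 / 10,500.9258 = 7.39770 half-year periods = 3.69885 years.
Modified duration = D_Mac / (1 + y) = 3.69885 / 1.017 = 3.63702 years.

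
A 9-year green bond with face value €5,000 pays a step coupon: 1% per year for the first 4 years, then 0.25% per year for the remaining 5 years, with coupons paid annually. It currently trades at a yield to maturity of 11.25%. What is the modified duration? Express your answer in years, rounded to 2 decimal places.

7.62 years

Periodic yield y = 0.1125. First find Macaulay duration:
  t   CF        PV=CF/(1+0.1125)^t    t·PV
  1        50.00        44.9438        44.9438
  2        50.00        40.3989        80.7979
  3        50.00        36.3137       108.9410
  4        50.00        32.6415       130.5659
  5        12.50         7.3352        36.6758
  6        12.50         6.5934        39.5604
  7        12.50         5.9267        41.4866
  8        12.50         5.3273        42.6187
  9     5,012.50     1,920.2342    17,282.1081
  Σ                  2,099.7147    17,807.6983
P = 2,099.7147; Macaulay duration = 17,807.6983 / 2,099.7147 = 8.48101 years.
Modified duration = D_Mac / (1 + y) = 8.48101 / 1.1125 = 7.62338 years.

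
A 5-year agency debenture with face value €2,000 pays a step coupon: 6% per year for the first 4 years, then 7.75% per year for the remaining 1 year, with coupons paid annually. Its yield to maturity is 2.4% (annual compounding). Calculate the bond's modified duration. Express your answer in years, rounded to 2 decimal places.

4.41 years

Periodic yield y = 0.024. First find Macaulay duration:
  t   CF        PV=CF/(1+0.024)^t    t·PV
  1       120.00       117.1875       117.1875
  2       120.00       114.4409       228.8818
  3       120.00       111.7587       335.2761
  4       120.00       109.1394       436.5575
  5     2,155.00     1,914.0245     9,570.1225
  Σ                  2,366.5510    10,688.0254
P = 2,366.5510; Macaulay duration = 10,688.0254 / 2,366.5510 = 4.51629 years.
Modified duration = D_Mac / (1 + y) = 4.51629 / 1.024 = 4.41044 years.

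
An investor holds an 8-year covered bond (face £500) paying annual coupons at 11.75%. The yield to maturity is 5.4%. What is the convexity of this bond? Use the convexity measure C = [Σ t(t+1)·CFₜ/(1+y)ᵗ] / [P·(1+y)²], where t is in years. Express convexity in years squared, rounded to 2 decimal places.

With y = 0.054:
  t   CF        PV=CF/(1+0.054)^t    t·PV        t(t+1)·PV
  1        58.75        55.7400        55.7400         111.4801
  2        58.75        52.8843       105.7686         317.3057
  3        58.75        50.1748       150.5245         602.0981
  4        58.75        47.6042       190.4169         952.0843
  5        58.75        45.1653       225.8265       1,354.9587
  6        58.75        42.8513       257.1079       1,799.7554
  7        58.75        40.6559       284.5913       2,276.7305
  8       558.75       366.8535     2,934.8279      26,413.4509
  Σ                    701.9294     4,204.8036      33,827.8639
P = 701.9294.
Convexity = Σ t(t+1)·PV / [P·(1+y)²] = 33,827.8639 / (701.9294 × 1.110916) = 43.38104.

43.38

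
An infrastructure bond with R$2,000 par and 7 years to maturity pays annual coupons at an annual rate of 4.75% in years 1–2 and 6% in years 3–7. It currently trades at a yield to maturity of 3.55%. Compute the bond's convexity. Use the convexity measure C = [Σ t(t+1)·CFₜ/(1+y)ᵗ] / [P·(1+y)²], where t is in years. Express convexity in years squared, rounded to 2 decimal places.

43.16

With y = 0.0355:
  t   CF        PV=CF/(1+0.0355)^t    t·PV        t(t+1)·PV
  1        95.00        91.7431        91.7431         183.4862
  2        95.00        88.5979       177.1958         531.5874
  3       120.00       108.0764       324.2292       1,296.9170
  4       120.00       104.3712       417.4850       2,087.4248
  5       120.00       100.7931       503.9654       3,023.7925
  6       120.00        97.3376       584.0256       4,088.1791
  7     2,120.00     1,660.6769    11,624.7381      92,997.9050
  Σ                  2,251.5962    13,723.3822     104,209.2920
P = 2,251.5962.
Convexity = Σ t(t+1)·PV / [P·(1+y)²] = 104,209.2920 / (2,251.5962 × 1.072260) = 43.16341.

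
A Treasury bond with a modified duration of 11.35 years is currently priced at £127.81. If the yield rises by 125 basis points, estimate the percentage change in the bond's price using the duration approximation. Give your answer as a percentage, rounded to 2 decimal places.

-14.19%

Duration approximation: ΔP/P ≈ -D_mod · Δy = -11.35 × (+0.0125) = -0.141875.
As a percentage: -14.1875%.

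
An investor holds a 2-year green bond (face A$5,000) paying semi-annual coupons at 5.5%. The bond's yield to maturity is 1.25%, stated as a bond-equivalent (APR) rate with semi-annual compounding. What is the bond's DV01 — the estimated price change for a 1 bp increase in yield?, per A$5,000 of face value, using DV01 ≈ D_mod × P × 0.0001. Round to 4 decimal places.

A$1.0364

Periodic yield y = 0.00625.
  t   CF        PV=CF/(1+0.00625)^t    t·PV
  1       137.50       136.6460       136.6460
  2       137.50       135.7972       271.5945
  3       137.50       134.9538       404.8613
  4     5,137.50     5,011.0445    20,044.1781
  Σ                  5,418.4415    20,857.2798
P = 5,418.4415; D_Mac = 3.84931 half-year periods = 1.92466 yrs; D_mod = 1.91270 yrs.
DV01 ≈ 1.91270 × 5,418.4415 × 0.0001 = 1.036387.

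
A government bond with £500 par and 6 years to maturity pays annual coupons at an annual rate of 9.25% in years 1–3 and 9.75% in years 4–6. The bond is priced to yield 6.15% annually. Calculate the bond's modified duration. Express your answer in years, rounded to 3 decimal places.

4.662 years

Periodic yield y = 0.0615. First find Macaulay duration:
  t   CF        PV=CF/(1+0.0615)^t    t·PV
  1        46.25        43.5704        43.5704
  2        46.25        41.0461        82.0922
  3        46.25        38.6680       116.0040
  4        48.75        38.3968       153.5871
  5        48.75        36.1722       180.8609
  6       548.75       383.5788     2,301.4725
  Σ                    581.4322     2,877.5870
P = 581.4322; Macaulay duration = 2,877.5870 / 581.4322 = 4.94914 years.
Modified duration = D_Mac / (1 + y) = 4.94914 / 1.0615 = 4.66240 years.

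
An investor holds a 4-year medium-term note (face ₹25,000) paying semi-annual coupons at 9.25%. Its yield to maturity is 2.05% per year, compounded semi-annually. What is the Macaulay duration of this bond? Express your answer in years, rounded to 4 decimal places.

Periodic yield y = 0.01025. Discount each cash flow and weight by its period:
  t   CF        PV=CF/(1+0.01025)^t    t·PV
  1     1,156.25     1,144.5187     1,144.5187
  2     1,156.25     1,132.9064     2,265.8128
  3     1,156.25     1,121.4119     3,364.2358
  4     1,156.25     1,110.0341     4,440.1363
  5     1,156.25     1,098.7717     5,493.8583
  6     1,156.25     1,087.6235     6,525.7411
  7     1,156.25     1,076.5885     7,536.1194
  8    26,156.25    24,107.0799   192,856.6390
  Σ                 31,878.9346   223,627.0613
Price P = Σ PV = 31,878.9346.
Macaulay duration = Σ(t·PV) / P = 223,627.0613 / 31,878.9346 = 7.01489 half-year periods.
In years: 7.01489 / 2 = 3.50744 years.

3.5074 years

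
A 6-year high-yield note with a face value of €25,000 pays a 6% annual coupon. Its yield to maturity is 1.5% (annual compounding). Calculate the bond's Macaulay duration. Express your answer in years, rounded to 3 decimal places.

5.308 years

Periodic yield y = 0.015. Discount each cash flow and weight by its year:
  t   CF        PV=CF/(1+0.015)^t    t·PV
  1     1,500.00     1,477.8325     1,477.8325
  2     1,500.00     1,455.9926     2,911.9852
  3     1,500.00     1,434.4755     4,303.4265
  4     1,500.00     1,413.2763     5,653.1054
  5     1,500.00     1,392.3905     6,961.9524
  6    26,500.00    24,235.3681   145,412.2086
  Σ                 31,409.3356   166,720.5107
Price P = Σ PV = 31,409.3356.
Macaulay duration = Σ(t·PV) / P = 166,720.5107 / 31,409.3356 = 5.30799 years.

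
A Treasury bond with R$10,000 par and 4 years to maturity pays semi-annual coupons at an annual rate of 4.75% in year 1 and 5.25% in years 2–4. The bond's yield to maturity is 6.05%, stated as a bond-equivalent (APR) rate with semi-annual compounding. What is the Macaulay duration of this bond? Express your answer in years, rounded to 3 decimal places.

3.668 years

Periodic yield y = 0.03025. Discount each cash flow and weight by its period:
  t   CF        PV=CF/(1+0.03025)^t    t·PV
  1       237.50       230.5266       230.5266
  2       237.50       223.7579       447.5158
  3       262.50       240.0498       720.1495
  4       262.50       233.0016       932.0062
  5       262.50       226.1602     1,130.8010
  6       262.50       219.5197     1,317.1184
  7       262.50       213.0742     1,491.5197
  8    10,262.50     8,085.5987    64,684.7899
  Σ                  9,671.6888    70,954.4271
Price P = Σ PV = 9,671.6888.
Macaulay duration = Σ(t·PV) / P = 70,954.4271 / 9,671.6888 = 7.33630 half-year periods.
In years: 7.33630 / 2 = 3.66815 years.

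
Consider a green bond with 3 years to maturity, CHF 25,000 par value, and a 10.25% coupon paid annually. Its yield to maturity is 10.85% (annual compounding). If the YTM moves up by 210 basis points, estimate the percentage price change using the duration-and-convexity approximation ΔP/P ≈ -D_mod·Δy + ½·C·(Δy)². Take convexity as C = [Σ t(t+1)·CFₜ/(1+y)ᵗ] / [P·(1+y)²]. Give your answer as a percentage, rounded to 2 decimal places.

With y = 0.1085:
  t   CF        PV=CF/(1+0.1085)^t    t·PV        t(t+1)·PV
  1     2,562.50     2,311.6825     2,311.6825       4,623.3649
  2     2,562.50     2,085.4149     4,170.8299      12,512.4896
  3    27,562.50    20,235.3870    60,706.1610     242,824.6439
  Σ                 24,632.4844    67,188.6733     259,960.4984
P = 24,632.4844; D_Mac = 2.72765 yrs; D_mod = 2.46066 yrs; C = 8.58871.
Duration effect: -2.46066 × (+0.021) = -0.051674
Convexity effect: 0.5 × 8.58871 × (0.021)² = +0.0018938
ΔP/P ≈ -0.051674 + 0.0018938 = -0.049780 = -4.9780%.

-4.98%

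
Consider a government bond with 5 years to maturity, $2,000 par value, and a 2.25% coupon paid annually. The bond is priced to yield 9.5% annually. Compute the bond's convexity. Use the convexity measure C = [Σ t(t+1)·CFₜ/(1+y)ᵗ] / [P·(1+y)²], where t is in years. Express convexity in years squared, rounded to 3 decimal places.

23.297

With y = 0.095:
  t   CF        PV=CF/(1+0.095)^t    t·PV        t(t+1)·PV
  1        45.00        41.0959        41.0959          82.1918
  2        45.00        37.5305        75.0610         225.1830
  3        45.00        34.2744       102.8233         411.2931
  4        45.00        31.3008       125.2034         626.0169
  5     2,045.00     1,299.0406     6,495.2029      38,971.2173
  Σ                  1,443.2422     6,839.3864      40,315.9020
P = 1,443.2422.
Convexity = Σ t(t+1)·PV / [P·(1+y)²] = 40,315.9020 / (1,443.2422 × 1.199025) = 23.29748.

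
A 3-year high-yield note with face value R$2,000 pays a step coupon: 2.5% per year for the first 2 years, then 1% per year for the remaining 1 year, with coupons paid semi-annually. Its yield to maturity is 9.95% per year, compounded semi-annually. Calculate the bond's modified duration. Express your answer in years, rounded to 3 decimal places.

Periodic yield y = 0.04975. First find Macaulay duration:
  t   CF        PV=CF/(1+0.04975)^t    t·PV
  1        25.00        23.8152        23.8152
  2        25.00        22.6865        45.3731
  3        25.00        21.6114        64.8341
  4        25.00        20.5872        82.3486
  5        10.00         7.8446        39.2230
  6     2,010.00     1,502.0374     9,012.2246
  Σ                  1,598.5823     9,267.8186
P = 1,598.5823; Macaulay duration = 9,267.8186 / 1,598.5823 = 5.79752 half-year periods = 2.89876 years.
Modified duration = D_Mac / (1 + y) = 2.89876 / 1.04975 = 2.76138 years.

2.761 years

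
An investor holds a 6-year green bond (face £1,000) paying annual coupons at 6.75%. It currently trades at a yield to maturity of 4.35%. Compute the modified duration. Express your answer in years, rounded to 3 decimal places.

Periodic yield y = 0.0435. First find Macaulay duration:
  t   CF        PV=CF/(1+0.0435)^t    t·PV
  1        67.50        64.6862        64.6862
  2        67.50        61.9896       123.9792
  3        67.50        59.4055       178.2164
  4        67.50        56.9291       227.7162
  5        67.50        54.5559       272.7794
  6     1,067.50       826.8242     4,960.9450
  Σ                  1,124.3903     5,828.3224
P = 1,124.3903; Macaulay duration = 5,828.3224 / 1,124.3903 = 5.18354 years.
Modified duration = D_Mac / (1 + y) = 5.18354 / 1.0435 = 4.96746 years.

4.967 years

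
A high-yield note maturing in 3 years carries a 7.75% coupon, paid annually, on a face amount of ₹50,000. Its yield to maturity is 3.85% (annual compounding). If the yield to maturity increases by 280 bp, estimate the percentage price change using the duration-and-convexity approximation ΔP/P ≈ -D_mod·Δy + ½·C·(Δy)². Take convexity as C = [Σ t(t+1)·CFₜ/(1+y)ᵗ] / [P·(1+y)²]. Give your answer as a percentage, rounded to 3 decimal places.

-7.153%

With y = 0.0385:
  t   CF        PV=CF/(1+0.0385)^t    t·PV        t(t+1)·PV
  1     3,875.00     3,731.3433     3,731.3433       7,462.6866
  2     3,875.00     3,593.0123     7,186.0246      21,558.0739
  3    53,875.00    48,102.5147   144,307.5440     577,230.1758
  Σ                 55,426.8702   155,224.9119     606,250.9363
P = 55,426.8702; D_Mac = 2.80054 yrs; D_mod = 2.69671 yrs; C = 10.14189.
Duration effect: -2.69671 × (+0.028) = -0.075508
Convexity effect: 0.5 × 10.14189 × (0.028)² = +0.0039756
ΔP/P ≈ -0.075508 + 0.0039756 = -0.071532 = -7.1532%.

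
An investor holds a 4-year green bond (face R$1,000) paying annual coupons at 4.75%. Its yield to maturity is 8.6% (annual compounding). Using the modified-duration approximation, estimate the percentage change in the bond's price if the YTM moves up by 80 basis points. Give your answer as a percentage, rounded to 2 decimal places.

-2.74%

Periodic yield y = 0.086. Modified duration first:
  t   CF        PV=CF/(1+0.086)^t    t·PV
  1        47.50        43.7385        43.7385
  2        47.50        40.2749        80.5497
  3        47.50        37.0855       111.2565
  4     1,047.50       753.0689     3,012.2757
  Σ                    874.1678     3,247.8204
P = 874.1678; D_Mac = 3.71533 yrs; D_mod = 3.71533/(1+0.086) = 3.42111 yrs.
ΔP/P ≈ -D_mod · Δy = -3.42111 × (+0.008) = -0.027369 = -2.7369%.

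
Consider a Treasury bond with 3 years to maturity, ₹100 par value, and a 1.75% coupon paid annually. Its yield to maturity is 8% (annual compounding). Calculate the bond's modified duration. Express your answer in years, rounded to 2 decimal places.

Periodic yield y = 0.08. First find Macaulay duration:
  t   CF        PV=CF/(1+0.08)^t    t·PV
  1         1.75         1.6204         1.6204
  2         1.75         1.5003         3.0007
  3       101.75        80.7724       242.3173
  Σ                     83.8931       246.9383
P = 83.8931; Macaulay duration = 246.9383 / 83.8931 = 2.94349 years.
Modified duration = D_Mac / (1 + y) = 2.94349 / 1.08 = 2.72545 years.

2.73 years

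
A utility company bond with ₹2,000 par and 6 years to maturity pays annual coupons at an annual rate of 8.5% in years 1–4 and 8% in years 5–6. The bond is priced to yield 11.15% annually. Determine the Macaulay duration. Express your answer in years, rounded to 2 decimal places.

Periodic yield y = 0.1115. Discount each cash flow and weight by its year:
  t   CF        PV=CF/(1+0.1115)^t    t·PV
  1       170.00       152.9465       152.9465
  2       170.00       137.6037       275.2073
  3       170.00       123.8000       371.3999
  4       170.00       111.3810       445.5239
  5       160.00        94.3132       471.5662
  6     2,160.00     1,145.5049     6,873.0294
  Σ                  1,765.5492     8,589.6732
Price P = Σ PV = 1,765.5492.
Macaulay duration = Σ(t·PV) / P = 8,589.6732 / 1,765.5492 = 4.86516 years.

4.87 years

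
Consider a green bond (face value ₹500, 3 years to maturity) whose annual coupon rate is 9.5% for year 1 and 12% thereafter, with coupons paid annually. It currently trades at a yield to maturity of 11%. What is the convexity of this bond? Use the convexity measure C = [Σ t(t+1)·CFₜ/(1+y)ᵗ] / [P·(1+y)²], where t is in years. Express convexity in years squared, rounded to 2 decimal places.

8.57

With y = 0.11:
  t   CF        PV=CF/(1+0.11)^t    t·PV        t(t+1)·PV
  1        47.50        42.7928        42.7928          85.5856
  2        60.00        48.6973        97.3947         292.1841
  3       560.00       409.4672     1,228.4015       4,913.6061
  Σ                    500.9573     1,368.5890       5,291.3757
P = 500.9573.
Convexity = Σ t(t+1)·PV / [P·(1+y)²] = 5,291.3757 / (500.9573 × 1.232100) = 8.57278.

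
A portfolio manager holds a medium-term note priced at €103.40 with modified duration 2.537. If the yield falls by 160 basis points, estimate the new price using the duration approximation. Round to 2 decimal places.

€107.60

Duration approximation: ΔP/P ≈ -D_mod · Δy = -2.537 × (-0.016) = +0.040592.
New price ≈ 103.40 × (1 + 0.040592) = 107.5972128.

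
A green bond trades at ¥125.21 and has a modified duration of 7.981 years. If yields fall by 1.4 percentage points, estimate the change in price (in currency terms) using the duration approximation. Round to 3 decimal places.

+¥13.990

Duration approximation: ΔP/P ≈ -D_mod · Δy = -7.981 × (-0.014) = +0.111734.
ΔP ≈ 125.21 × (+0.111734) = +13.99021414.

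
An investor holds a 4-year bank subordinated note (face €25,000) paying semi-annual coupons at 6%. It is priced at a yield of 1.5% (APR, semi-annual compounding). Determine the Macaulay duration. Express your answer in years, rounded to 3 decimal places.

Periodic yield y = 0.0075. Discount each cash flow and weight by its period:
  t   CF        PV=CF/(1+0.0075)^t    t·PV
  1       750.00       744.4169       744.4169
  2       750.00       738.8753     1,477.7506
  3       750.00       733.3750     2,200.1250
  4       750.00       727.9156     2,911.6625
  5       750.00       722.4969     3,612.4845
  6       750.00       717.1185     4,302.7111
  7       750.00       711.7802     4,982.4611
  8    25,750.00    24,255.8666   194,046.9325
  Σ                 29,351.8450   214,278.5443
Price P = Σ PV = 29,351.8450.
Macaulay duration = Σ(t·PV) / P = 214,278.5443 / 29,351.8450 = 7.30034 half-year periods.
In years: 7.30034 / 2 = 3.65017 years.

3.650 years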